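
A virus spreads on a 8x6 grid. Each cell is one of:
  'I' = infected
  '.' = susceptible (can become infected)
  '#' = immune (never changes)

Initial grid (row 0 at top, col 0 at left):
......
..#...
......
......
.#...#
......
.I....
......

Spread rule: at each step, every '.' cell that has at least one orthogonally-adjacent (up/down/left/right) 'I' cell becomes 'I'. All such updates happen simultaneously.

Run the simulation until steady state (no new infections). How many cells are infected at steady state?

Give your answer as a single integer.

Step 0 (initial): 1 infected
Step 1: +4 new -> 5 infected
Step 2: +5 new -> 10 infected
Step 3: +5 new -> 15 infected
Step 4: +6 new -> 21 infected
Step 5: +7 new -> 28 infected
Step 6: +4 new -> 32 infected
Step 7: +5 new -> 37 infected
Step 8: +4 new -> 41 infected
Step 9: +3 new -> 44 infected
Step 10: +1 new -> 45 infected
Step 11: +0 new -> 45 infected

Answer: 45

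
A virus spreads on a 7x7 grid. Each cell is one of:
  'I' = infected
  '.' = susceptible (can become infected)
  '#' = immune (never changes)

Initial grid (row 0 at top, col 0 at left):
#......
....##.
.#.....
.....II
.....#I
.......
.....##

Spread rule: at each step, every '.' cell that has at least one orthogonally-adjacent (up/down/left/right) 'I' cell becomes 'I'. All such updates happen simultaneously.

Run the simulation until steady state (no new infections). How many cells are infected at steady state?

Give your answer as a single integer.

Step 0 (initial): 3 infected
Step 1: +4 new -> 7 infected
Step 2: +5 new -> 12 infected
Step 3: +5 new -> 17 infected
Step 4: +7 new -> 24 infected
Step 5: +7 new -> 31 infected
Step 6: +6 new -> 37 infected
Step 7: +4 new -> 41 infected
Step 8: +1 new -> 42 infected
Step 9: +0 new -> 42 infected

Answer: 42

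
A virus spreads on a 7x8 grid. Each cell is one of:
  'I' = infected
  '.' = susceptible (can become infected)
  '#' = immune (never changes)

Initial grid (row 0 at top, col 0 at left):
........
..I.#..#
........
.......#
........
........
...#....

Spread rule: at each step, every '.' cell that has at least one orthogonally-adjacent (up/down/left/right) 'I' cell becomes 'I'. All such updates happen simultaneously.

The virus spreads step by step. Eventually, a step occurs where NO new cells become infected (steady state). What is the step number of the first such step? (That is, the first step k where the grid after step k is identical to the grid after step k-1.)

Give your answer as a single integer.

Step 0 (initial): 1 infected
Step 1: +4 new -> 5 infected
Step 2: +6 new -> 11 infected
Step 3: +7 new -> 18 infected
Step 4: +7 new -> 25 infected
Step 5: +9 new -> 34 infected
Step 6: +8 new -> 42 infected
Step 7: +4 new -> 46 infected
Step 8: +3 new -> 49 infected
Step 9: +2 new -> 51 infected
Step 10: +1 new -> 52 infected
Step 11: +0 new -> 52 infected

Answer: 11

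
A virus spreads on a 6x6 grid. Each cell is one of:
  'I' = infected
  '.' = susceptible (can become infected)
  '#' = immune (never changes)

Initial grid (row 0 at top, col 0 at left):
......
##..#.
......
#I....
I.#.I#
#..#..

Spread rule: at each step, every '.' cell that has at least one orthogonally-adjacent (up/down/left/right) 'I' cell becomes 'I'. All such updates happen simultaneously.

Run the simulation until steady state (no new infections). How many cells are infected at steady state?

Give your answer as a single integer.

Step 0 (initial): 3 infected
Step 1: +6 new -> 9 infected
Step 2: +7 new -> 16 infected
Step 3: +4 new -> 20 infected
Step 4: +3 new -> 23 infected
Step 5: +3 new -> 26 infected
Step 6: +2 new -> 28 infected
Step 7: +0 new -> 28 infected

Answer: 28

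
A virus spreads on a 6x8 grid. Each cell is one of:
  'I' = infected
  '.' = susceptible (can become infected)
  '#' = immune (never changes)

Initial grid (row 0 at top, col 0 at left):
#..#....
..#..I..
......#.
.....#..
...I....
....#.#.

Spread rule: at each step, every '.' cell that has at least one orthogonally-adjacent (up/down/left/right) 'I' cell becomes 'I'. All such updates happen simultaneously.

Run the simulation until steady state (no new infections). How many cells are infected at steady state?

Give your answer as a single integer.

Answer: 41

Derivation:
Step 0 (initial): 2 infected
Step 1: +8 new -> 10 infected
Step 2: +11 new -> 21 infected
Step 3: +8 new -> 29 infected
Step 4: +6 new -> 35 infected
Step 5: +3 new -> 38 infected
Step 6: +2 new -> 40 infected
Step 7: +1 new -> 41 infected
Step 8: +0 new -> 41 infected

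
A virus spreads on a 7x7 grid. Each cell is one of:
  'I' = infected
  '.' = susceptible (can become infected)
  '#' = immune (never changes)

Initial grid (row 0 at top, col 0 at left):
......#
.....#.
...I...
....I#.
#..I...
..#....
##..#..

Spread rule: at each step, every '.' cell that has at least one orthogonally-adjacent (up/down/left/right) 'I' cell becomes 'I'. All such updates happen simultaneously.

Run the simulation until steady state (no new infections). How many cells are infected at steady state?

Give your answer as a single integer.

Step 0 (initial): 3 infected
Step 1: +7 new -> 10 infected
Step 2: +10 new -> 20 infected
Step 3: +10 new -> 30 infected
Step 4: +9 new -> 39 infected
Step 5: +2 new -> 41 infected
Step 6: +0 new -> 41 infected

Answer: 41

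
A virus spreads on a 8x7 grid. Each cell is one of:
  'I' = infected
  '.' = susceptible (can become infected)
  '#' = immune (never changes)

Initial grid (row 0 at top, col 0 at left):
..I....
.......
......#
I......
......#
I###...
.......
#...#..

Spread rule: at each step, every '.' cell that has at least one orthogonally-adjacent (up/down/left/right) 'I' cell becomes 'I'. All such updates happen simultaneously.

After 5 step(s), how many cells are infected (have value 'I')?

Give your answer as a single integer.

Answer: 40

Derivation:
Step 0 (initial): 3 infected
Step 1: +7 new -> 10 infected
Step 2: +10 new -> 20 infected
Step 3: +7 new -> 27 infected
Step 4: +7 new -> 34 infected
Step 5: +6 new -> 40 infected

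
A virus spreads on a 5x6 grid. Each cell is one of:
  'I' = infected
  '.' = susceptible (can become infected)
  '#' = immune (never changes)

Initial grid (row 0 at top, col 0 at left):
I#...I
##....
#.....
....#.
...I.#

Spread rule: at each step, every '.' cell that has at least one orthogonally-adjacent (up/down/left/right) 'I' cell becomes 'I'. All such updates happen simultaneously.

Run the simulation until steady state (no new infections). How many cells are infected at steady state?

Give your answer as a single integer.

Step 0 (initial): 3 infected
Step 1: +5 new -> 8 infected
Step 2: +6 new -> 14 infected
Step 3: +7 new -> 21 infected
Step 4: +3 new -> 24 infected
Step 5: +0 new -> 24 infected

Answer: 24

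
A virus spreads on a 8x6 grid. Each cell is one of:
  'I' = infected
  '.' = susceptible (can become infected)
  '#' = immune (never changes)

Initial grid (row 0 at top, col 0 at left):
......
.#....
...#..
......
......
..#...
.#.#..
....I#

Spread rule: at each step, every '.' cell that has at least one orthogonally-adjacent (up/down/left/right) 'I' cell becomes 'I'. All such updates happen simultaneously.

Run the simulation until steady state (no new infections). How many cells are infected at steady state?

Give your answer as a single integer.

Answer: 42

Derivation:
Step 0 (initial): 1 infected
Step 1: +2 new -> 3 infected
Step 2: +3 new -> 6 infected
Step 3: +5 new -> 11 infected
Step 4: +4 new -> 15 infected
Step 5: +5 new -> 20 infected
Step 6: +5 new -> 25 infected
Step 7: +7 new -> 32 infected
Step 8: +5 new -> 37 infected
Step 9: +2 new -> 39 infected
Step 10: +2 new -> 41 infected
Step 11: +1 new -> 42 infected
Step 12: +0 new -> 42 infected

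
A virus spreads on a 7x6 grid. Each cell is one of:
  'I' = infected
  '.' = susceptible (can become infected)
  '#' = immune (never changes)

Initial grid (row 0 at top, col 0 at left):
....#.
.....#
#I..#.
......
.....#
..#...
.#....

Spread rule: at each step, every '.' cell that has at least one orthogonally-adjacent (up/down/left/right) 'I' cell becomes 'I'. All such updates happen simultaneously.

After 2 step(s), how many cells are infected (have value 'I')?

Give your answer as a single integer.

Answer: 11

Derivation:
Step 0 (initial): 1 infected
Step 1: +3 new -> 4 infected
Step 2: +7 new -> 11 infected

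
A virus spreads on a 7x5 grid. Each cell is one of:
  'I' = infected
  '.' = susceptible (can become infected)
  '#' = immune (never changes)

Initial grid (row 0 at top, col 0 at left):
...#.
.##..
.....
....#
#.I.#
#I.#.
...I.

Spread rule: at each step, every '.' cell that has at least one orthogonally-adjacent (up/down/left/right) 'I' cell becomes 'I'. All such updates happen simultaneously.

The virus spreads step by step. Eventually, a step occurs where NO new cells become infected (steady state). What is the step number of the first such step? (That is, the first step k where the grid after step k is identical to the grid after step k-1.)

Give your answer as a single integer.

Answer: 9

Derivation:
Step 0 (initial): 3 infected
Step 1: +7 new -> 10 infected
Step 2: +5 new -> 15 infected
Step 3: +3 new -> 18 infected
Step 4: +3 new -> 21 infected
Step 5: +2 new -> 23 infected
Step 6: +2 new -> 25 infected
Step 7: +1 new -> 26 infected
Step 8: +1 new -> 27 infected
Step 9: +0 new -> 27 infected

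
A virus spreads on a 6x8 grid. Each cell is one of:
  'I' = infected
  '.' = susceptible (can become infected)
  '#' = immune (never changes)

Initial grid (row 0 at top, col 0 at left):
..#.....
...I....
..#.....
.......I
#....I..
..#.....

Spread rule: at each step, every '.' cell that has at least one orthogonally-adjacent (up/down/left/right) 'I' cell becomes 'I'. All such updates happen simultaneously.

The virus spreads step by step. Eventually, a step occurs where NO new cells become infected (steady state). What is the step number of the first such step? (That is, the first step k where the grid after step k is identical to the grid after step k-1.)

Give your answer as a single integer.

Answer: 7

Derivation:
Step 0 (initial): 3 infected
Step 1: +11 new -> 14 infected
Step 2: +13 new -> 27 infected
Step 3: +9 new -> 36 infected
Step 4: +5 new -> 41 infected
Step 5: +2 new -> 43 infected
Step 6: +1 new -> 44 infected
Step 7: +0 new -> 44 infected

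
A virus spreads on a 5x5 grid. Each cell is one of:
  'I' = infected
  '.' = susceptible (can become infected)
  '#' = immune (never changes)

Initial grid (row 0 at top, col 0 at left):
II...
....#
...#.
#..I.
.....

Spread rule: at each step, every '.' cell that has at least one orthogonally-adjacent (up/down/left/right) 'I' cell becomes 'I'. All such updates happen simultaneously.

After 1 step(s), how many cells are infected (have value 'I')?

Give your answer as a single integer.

Answer: 9

Derivation:
Step 0 (initial): 3 infected
Step 1: +6 new -> 9 infected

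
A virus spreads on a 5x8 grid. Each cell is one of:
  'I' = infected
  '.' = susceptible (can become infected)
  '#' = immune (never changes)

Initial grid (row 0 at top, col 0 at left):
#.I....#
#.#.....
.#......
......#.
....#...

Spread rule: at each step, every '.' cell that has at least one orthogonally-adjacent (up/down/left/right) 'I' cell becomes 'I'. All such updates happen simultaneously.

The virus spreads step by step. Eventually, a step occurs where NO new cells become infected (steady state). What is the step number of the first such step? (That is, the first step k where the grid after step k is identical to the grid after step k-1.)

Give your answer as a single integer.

Answer: 10

Derivation:
Step 0 (initial): 1 infected
Step 1: +2 new -> 3 infected
Step 2: +3 new -> 6 infected
Step 3: +3 new -> 9 infected
Step 4: +5 new -> 14 infected
Step 5: +5 new -> 19 infected
Step 6: +5 new -> 24 infected
Step 7: +4 new -> 28 infected
Step 8: +4 new -> 32 infected
Step 9: +1 new -> 33 infected
Step 10: +0 new -> 33 infected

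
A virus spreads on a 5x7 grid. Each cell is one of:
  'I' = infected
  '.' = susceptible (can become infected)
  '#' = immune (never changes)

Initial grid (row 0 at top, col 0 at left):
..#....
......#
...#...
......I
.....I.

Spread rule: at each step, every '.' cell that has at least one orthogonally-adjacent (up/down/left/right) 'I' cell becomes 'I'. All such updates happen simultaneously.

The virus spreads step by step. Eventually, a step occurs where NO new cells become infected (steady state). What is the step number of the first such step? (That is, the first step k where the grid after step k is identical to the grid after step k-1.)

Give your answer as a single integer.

Step 0 (initial): 2 infected
Step 1: +4 new -> 6 infected
Step 2: +3 new -> 9 infected
Step 3: +4 new -> 13 infected
Step 4: +4 new -> 17 infected
Step 5: +6 new -> 23 infected
Step 6: +4 new -> 27 infected
Step 7: +2 new -> 29 infected
Step 8: +2 new -> 31 infected
Step 9: +1 new -> 32 infected
Step 10: +0 new -> 32 infected

Answer: 10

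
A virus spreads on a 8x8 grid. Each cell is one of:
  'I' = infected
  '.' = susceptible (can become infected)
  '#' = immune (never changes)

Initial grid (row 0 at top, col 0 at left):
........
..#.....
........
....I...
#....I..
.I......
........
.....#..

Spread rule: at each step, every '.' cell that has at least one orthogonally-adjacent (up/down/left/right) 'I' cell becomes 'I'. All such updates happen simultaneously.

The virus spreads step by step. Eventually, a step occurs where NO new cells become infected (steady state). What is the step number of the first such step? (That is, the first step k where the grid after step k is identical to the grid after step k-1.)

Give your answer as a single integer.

Step 0 (initial): 3 infected
Step 1: +10 new -> 13 infected
Step 2: +16 new -> 29 infected
Step 3: +14 new -> 43 infected
Step 4: +10 new -> 53 infected
Step 5: +6 new -> 59 infected
Step 6: +2 new -> 61 infected
Step 7: +0 new -> 61 infected

Answer: 7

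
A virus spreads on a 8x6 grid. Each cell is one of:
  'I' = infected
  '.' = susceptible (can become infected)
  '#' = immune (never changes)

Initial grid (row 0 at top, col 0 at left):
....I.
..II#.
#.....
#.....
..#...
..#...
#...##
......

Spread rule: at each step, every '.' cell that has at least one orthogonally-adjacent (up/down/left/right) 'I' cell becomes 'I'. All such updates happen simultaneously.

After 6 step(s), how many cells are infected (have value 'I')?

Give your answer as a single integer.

Answer: 35

Derivation:
Step 0 (initial): 3 infected
Step 1: +6 new -> 9 infected
Step 2: +7 new -> 16 infected
Step 3: +5 new -> 21 infected
Step 4: +4 new -> 25 infected
Step 5: +5 new -> 30 infected
Step 6: +5 new -> 35 infected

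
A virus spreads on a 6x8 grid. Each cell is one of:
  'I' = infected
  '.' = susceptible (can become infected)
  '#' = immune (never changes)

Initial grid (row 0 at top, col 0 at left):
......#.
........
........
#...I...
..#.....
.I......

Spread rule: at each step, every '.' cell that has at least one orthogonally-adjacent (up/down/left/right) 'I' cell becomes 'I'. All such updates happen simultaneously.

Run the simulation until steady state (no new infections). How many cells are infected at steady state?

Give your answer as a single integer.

Step 0 (initial): 2 infected
Step 1: +7 new -> 9 infected
Step 2: +11 new -> 20 infected
Step 3: +9 new -> 29 infected
Step 4: +9 new -> 38 infected
Step 5: +5 new -> 43 infected
Step 6: +2 new -> 45 infected
Step 7: +0 new -> 45 infected

Answer: 45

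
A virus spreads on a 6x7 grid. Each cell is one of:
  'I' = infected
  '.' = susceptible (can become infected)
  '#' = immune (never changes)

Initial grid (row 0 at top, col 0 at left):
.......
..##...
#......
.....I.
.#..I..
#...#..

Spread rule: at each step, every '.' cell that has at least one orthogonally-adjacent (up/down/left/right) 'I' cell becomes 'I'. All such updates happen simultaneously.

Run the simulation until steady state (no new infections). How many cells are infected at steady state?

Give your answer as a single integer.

Answer: 36

Derivation:
Step 0 (initial): 2 infected
Step 1: +5 new -> 7 infected
Step 2: +8 new -> 15 infected
Step 3: +7 new -> 22 infected
Step 4: +5 new -> 27 infected
Step 5: +3 new -> 30 infected
Step 6: +3 new -> 33 infected
Step 7: +2 new -> 35 infected
Step 8: +1 new -> 36 infected
Step 9: +0 new -> 36 infected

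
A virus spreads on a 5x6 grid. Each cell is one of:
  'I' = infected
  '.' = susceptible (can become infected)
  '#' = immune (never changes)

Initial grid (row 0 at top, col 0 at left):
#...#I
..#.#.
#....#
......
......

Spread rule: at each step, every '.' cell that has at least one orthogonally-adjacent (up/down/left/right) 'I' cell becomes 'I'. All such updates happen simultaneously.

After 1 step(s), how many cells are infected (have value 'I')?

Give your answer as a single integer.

Answer: 2

Derivation:
Step 0 (initial): 1 infected
Step 1: +1 new -> 2 infected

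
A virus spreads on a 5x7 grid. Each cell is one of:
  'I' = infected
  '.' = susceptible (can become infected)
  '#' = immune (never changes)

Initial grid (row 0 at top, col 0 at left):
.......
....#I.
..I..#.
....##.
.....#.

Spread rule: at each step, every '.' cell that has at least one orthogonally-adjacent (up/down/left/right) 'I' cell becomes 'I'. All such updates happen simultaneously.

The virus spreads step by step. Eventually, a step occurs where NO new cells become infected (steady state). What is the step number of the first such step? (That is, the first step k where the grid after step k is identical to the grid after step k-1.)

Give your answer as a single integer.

Answer: 5

Derivation:
Step 0 (initial): 2 infected
Step 1: +6 new -> 8 infected
Step 2: +11 new -> 19 infected
Step 3: +7 new -> 26 infected
Step 4: +4 new -> 30 infected
Step 5: +0 new -> 30 infected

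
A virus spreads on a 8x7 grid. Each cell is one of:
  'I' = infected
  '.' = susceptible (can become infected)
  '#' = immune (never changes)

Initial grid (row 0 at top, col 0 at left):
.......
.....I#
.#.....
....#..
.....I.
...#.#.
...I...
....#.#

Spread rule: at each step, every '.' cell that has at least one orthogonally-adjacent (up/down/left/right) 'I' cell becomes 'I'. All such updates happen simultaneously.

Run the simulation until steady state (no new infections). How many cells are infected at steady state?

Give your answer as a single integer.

Step 0 (initial): 3 infected
Step 1: +9 new -> 12 infected
Step 2: +13 new -> 25 infected
Step 3: +10 new -> 35 infected
Step 4: +7 new -> 42 infected
Step 5: +4 new -> 46 infected
Step 6: +3 new -> 49 infected
Step 7: +0 new -> 49 infected

Answer: 49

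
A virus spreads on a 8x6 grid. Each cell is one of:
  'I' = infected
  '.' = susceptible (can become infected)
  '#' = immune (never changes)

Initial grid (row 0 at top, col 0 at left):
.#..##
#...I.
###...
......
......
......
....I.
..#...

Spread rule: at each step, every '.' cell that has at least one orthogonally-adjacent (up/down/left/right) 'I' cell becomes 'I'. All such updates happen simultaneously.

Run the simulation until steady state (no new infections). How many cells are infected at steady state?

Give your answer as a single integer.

Step 0 (initial): 2 infected
Step 1: +7 new -> 9 infected
Step 2: +11 new -> 20 infected
Step 3: +8 new -> 28 infected
Step 4: +5 new -> 33 infected
Step 5: +4 new -> 37 infected
Step 6: +2 new -> 39 infected
Step 7: +0 new -> 39 infected

Answer: 39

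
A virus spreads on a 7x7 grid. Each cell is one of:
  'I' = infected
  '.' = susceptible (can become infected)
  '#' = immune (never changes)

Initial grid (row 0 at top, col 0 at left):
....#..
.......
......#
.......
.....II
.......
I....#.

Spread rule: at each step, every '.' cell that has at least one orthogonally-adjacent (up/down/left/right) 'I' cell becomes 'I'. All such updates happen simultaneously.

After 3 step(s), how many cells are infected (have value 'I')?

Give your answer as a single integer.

Step 0 (initial): 3 infected
Step 1: +7 new -> 10 infected
Step 2: +8 new -> 18 infected
Step 3: +10 new -> 28 infected

Answer: 28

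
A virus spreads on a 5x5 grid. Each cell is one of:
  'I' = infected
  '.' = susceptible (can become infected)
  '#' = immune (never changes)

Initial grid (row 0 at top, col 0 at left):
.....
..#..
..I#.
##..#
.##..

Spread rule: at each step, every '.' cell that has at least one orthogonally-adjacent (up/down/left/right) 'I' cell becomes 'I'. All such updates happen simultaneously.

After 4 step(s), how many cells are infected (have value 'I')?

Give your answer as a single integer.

Answer: 12

Derivation:
Step 0 (initial): 1 infected
Step 1: +2 new -> 3 infected
Step 2: +3 new -> 6 infected
Step 3: +3 new -> 9 infected
Step 4: +3 new -> 12 infected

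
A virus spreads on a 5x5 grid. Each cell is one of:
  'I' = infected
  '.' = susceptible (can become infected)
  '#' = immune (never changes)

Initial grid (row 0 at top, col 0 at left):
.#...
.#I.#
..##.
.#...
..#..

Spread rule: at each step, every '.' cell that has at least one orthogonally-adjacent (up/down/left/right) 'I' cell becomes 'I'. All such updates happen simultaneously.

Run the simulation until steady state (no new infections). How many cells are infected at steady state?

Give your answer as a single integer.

Answer: 5

Derivation:
Step 0 (initial): 1 infected
Step 1: +2 new -> 3 infected
Step 2: +1 new -> 4 infected
Step 3: +1 new -> 5 infected
Step 4: +0 new -> 5 infected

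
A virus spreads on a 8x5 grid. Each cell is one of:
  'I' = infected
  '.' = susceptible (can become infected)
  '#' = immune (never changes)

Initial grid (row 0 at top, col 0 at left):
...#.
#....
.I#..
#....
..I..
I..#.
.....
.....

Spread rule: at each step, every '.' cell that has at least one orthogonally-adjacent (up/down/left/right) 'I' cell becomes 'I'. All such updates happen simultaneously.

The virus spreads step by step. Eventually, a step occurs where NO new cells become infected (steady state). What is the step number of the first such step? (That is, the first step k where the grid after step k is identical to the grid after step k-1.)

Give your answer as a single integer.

Step 0 (initial): 3 infected
Step 1: +10 new -> 13 infected
Step 2: +7 new -> 20 infected
Step 3: +9 new -> 29 infected
Step 4: +4 new -> 33 infected
Step 5: +2 new -> 35 infected
Step 6: +0 new -> 35 infected

Answer: 6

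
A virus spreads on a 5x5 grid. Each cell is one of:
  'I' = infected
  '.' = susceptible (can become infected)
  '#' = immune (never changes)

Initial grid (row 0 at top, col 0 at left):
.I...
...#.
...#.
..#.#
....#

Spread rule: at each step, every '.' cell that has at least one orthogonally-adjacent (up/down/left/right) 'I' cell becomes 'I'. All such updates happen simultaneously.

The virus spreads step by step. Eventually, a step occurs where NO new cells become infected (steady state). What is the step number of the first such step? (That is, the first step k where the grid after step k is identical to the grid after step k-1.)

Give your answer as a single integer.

Answer: 8

Derivation:
Step 0 (initial): 1 infected
Step 1: +3 new -> 4 infected
Step 2: +4 new -> 8 infected
Step 3: +4 new -> 12 infected
Step 4: +3 new -> 15 infected
Step 5: +3 new -> 18 infected
Step 6: +1 new -> 19 infected
Step 7: +1 new -> 20 infected
Step 8: +0 new -> 20 infected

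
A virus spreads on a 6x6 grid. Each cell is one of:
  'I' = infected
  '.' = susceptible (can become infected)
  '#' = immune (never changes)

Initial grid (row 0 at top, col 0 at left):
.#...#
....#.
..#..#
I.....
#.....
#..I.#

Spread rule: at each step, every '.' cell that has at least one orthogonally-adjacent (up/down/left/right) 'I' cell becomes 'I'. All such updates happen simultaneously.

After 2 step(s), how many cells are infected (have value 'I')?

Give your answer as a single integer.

Answer: 15

Derivation:
Step 0 (initial): 2 infected
Step 1: +5 new -> 7 infected
Step 2: +8 new -> 15 infected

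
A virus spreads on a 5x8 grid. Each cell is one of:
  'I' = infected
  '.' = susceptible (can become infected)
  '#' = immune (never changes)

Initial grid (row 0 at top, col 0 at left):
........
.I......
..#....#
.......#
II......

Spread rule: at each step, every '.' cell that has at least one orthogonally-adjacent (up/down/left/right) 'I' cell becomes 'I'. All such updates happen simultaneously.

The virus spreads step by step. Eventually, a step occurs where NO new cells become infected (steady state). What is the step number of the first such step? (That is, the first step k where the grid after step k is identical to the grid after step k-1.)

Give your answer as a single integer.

Answer: 8

Derivation:
Step 0 (initial): 3 infected
Step 1: +7 new -> 10 infected
Step 2: +6 new -> 16 infected
Step 3: +5 new -> 21 infected
Step 4: +5 new -> 26 infected
Step 5: +5 new -> 31 infected
Step 6: +5 new -> 36 infected
Step 7: +1 new -> 37 infected
Step 8: +0 new -> 37 infected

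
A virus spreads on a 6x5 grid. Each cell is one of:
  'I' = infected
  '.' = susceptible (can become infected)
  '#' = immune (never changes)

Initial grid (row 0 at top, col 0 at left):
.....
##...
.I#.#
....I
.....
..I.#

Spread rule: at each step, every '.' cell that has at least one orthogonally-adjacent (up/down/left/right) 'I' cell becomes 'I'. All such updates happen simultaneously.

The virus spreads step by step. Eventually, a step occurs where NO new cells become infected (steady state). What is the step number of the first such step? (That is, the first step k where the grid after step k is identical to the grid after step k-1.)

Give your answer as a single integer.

Answer: 8

Derivation:
Step 0 (initial): 3 infected
Step 1: +7 new -> 10 infected
Step 2: +6 new -> 16 infected
Step 3: +2 new -> 18 infected
Step 4: +3 new -> 21 infected
Step 5: +2 new -> 23 infected
Step 6: +1 new -> 24 infected
Step 7: +1 new -> 25 infected
Step 8: +0 new -> 25 infected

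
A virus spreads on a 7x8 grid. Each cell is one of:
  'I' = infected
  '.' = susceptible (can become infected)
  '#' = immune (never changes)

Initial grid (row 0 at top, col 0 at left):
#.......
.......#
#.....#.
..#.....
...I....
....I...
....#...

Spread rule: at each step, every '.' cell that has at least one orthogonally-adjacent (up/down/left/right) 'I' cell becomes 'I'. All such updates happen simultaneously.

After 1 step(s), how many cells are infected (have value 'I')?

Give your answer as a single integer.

Step 0 (initial): 2 infected
Step 1: +5 new -> 7 infected

Answer: 7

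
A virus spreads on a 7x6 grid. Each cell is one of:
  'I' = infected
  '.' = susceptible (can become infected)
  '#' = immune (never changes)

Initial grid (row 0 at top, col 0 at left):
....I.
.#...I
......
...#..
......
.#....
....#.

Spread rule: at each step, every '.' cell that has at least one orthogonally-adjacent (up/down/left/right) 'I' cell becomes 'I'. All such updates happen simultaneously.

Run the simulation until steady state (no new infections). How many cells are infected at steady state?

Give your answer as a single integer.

Step 0 (initial): 2 infected
Step 1: +4 new -> 6 infected
Step 2: +4 new -> 10 infected
Step 3: +5 new -> 15 infected
Step 4: +4 new -> 19 infected
Step 5: +6 new -> 25 infected
Step 6: +4 new -> 29 infected
Step 7: +4 new -> 33 infected
Step 8: +2 new -> 35 infected
Step 9: +2 new -> 37 infected
Step 10: +1 new -> 38 infected
Step 11: +0 new -> 38 infected

Answer: 38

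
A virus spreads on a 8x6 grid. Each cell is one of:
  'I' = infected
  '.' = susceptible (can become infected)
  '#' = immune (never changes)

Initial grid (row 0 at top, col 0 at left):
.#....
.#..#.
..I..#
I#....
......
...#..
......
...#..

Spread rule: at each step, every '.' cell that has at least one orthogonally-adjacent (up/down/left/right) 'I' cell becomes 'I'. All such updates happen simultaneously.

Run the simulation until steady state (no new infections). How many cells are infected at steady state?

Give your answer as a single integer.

Answer: 41

Derivation:
Step 0 (initial): 2 infected
Step 1: +6 new -> 8 infected
Step 2: +8 new -> 16 infected
Step 3: +7 new -> 23 infected
Step 4: +6 new -> 29 infected
Step 5: +6 new -> 35 infected
Step 6: +3 new -> 38 infected
Step 7: +2 new -> 40 infected
Step 8: +1 new -> 41 infected
Step 9: +0 new -> 41 infected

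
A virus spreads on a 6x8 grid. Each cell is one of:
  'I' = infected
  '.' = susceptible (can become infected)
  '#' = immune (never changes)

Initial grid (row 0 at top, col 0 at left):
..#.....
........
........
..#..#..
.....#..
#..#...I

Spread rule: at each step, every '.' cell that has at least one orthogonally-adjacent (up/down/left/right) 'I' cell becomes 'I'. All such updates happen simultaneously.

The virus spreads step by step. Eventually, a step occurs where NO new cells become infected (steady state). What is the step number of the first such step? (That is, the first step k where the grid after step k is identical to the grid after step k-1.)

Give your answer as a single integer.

Answer: 13

Derivation:
Step 0 (initial): 1 infected
Step 1: +2 new -> 3 infected
Step 2: +3 new -> 6 infected
Step 3: +3 new -> 9 infected
Step 4: +3 new -> 12 infected
Step 5: +5 new -> 17 infected
Step 6: +5 new -> 22 infected
Step 7: +5 new -> 27 infected
Step 8: +6 new -> 33 infected
Step 9: +4 new -> 37 infected
Step 10: +2 new -> 39 infected
Step 11: +2 new -> 41 infected
Step 12: +1 new -> 42 infected
Step 13: +0 new -> 42 infected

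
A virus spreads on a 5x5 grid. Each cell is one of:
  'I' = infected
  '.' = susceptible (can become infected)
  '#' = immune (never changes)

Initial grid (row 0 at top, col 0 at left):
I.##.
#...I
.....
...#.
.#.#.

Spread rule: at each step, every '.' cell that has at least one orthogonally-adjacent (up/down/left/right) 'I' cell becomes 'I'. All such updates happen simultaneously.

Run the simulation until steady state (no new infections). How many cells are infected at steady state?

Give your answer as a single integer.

Answer: 19

Derivation:
Step 0 (initial): 2 infected
Step 1: +4 new -> 6 infected
Step 2: +4 new -> 10 infected
Step 3: +3 new -> 13 infected
Step 4: +3 new -> 16 infected
Step 5: +2 new -> 18 infected
Step 6: +1 new -> 19 infected
Step 7: +0 new -> 19 infected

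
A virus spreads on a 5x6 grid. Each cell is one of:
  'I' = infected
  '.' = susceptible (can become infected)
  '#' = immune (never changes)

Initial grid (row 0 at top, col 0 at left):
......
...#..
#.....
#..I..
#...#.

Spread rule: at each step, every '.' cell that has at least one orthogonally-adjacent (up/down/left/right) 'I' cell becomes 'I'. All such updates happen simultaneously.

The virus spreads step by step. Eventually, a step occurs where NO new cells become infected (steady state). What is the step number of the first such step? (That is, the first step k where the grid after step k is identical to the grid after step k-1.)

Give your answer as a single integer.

Step 0 (initial): 1 infected
Step 1: +4 new -> 5 infected
Step 2: +5 new -> 10 infected
Step 3: +6 new -> 16 infected
Step 4: +4 new -> 20 infected
Step 5: +4 new -> 24 infected
Step 6: +1 new -> 25 infected
Step 7: +0 new -> 25 infected

Answer: 7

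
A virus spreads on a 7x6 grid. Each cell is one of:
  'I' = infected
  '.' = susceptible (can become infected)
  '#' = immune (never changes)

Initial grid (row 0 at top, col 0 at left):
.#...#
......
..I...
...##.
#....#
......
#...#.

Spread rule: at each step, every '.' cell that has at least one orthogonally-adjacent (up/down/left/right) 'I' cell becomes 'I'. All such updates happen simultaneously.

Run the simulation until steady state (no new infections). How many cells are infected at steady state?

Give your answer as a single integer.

Step 0 (initial): 1 infected
Step 1: +4 new -> 5 infected
Step 2: +7 new -> 12 infected
Step 3: +8 new -> 20 infected
Step 4: +8 new -> 28 infected
Step 5: +4 new -> 32 infected
Step 6: +1 new -> 33 infected
Step 7: +1 new -> 34 infected
Step 8: +0 new -> 34 infected

Answer: 34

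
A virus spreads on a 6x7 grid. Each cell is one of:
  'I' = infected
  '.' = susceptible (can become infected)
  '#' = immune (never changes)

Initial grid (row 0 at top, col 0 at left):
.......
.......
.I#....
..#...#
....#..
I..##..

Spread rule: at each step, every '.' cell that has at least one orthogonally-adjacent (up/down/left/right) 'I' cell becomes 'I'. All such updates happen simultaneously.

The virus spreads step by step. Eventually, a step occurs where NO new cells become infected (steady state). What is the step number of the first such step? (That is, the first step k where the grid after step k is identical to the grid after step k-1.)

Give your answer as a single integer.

Step 0 (initial): 2 infected
Step 1: +5 new -> 7 infected
Step 2: +6 new -> 13 infected
Step 3: +4 new -> 17 infected
Step 4: +4 new -> 21 infected
Step 5: +4 new -> 25 infected
Step 6: +4 new -> 29 infected
Step 7: +3 new -> 32 infected
Step 8: +1 new -> 33 infected
Step 9: +2 new -> 35 infected
Step 10: +1 new -> 36 infected
Step 11: +0 new -> 36 infected

Answer: 11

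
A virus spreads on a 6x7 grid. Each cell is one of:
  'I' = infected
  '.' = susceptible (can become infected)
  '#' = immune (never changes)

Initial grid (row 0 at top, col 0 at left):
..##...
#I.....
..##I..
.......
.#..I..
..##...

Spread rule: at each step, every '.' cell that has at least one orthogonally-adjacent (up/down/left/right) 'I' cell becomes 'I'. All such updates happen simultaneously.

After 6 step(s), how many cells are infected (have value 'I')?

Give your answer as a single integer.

Step 0 (initial): 3 infected
Step 1: +9 new -> 12 infected
Step 2: +12 new -> 24 infected
Step 3: +6 new -> 30 infected
Step 4: +2 new -> 32 infected
Step 5: +1 new -> 33 infected
Step 6: +1 new -> 34 infected

Answer: 34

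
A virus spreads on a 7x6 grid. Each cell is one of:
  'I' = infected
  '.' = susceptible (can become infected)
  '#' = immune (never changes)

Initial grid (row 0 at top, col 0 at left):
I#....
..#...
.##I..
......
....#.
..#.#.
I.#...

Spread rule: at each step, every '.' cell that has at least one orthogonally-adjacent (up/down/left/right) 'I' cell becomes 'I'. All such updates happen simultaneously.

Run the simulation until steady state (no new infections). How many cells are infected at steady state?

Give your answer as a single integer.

Answer: 34

Derivation:
Step 0 (initial): 3 infected
Step 1: +6 new -> 9 infected
Step 2: +10 new -> 19 infected
Step 3: +9 new -> 28 infected
Step 4: +3 new -> 31 infected
Step 5: +2 new -> 33 infected
Step 6: +1 new -> 34 infected
Step 7: +0 new -> 34 infected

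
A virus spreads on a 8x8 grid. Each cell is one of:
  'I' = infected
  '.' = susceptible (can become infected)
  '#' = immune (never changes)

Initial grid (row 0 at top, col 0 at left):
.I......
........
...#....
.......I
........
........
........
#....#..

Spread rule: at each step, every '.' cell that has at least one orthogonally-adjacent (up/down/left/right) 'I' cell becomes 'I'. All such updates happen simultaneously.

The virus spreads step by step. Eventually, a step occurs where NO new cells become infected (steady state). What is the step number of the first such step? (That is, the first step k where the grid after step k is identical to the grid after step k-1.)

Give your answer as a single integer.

Answer: 9

Derivation:
Step 0 (initial): 2 infected
Step 1: +6 new -> 8 infected
Step 2: +9 new -> 17 infected
Step 3: +12 new -> 29 infected
Step 4: +13 new -> 42 infected
Step 5: +7 new -> 49 infected
Step 6: +5 new -> 54 infected
Step 7: +5 new -> 59 infected
Step 8: +2 new -> 61 infected
Step 9: +0 new -> 61 infected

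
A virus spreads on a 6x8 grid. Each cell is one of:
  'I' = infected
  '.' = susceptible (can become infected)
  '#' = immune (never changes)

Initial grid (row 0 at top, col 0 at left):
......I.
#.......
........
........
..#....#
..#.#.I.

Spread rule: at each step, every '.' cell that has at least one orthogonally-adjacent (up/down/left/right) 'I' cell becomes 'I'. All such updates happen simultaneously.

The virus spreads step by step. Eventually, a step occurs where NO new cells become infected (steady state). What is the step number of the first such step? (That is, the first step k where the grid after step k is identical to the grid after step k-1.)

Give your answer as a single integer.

Answer: 11

Derivation:
Step 0 (initial): 2 infected
Step 1: +6 new -> 8 infected
Step 2: +6 new -> 14 infected
Step 3: +7 new -> 21 infected
Step 4: +5 new -> 26 infected
Step 5: +5 new -> 31 infected
Step 6: +4 new -> 35 infected
Step 7: +2 new -> 37 infected
Step 8: +3 new -> 40 infected
Step 9: +2 new -> 42 infected
Step 10: +1 new -> 43 infected
Step 11: +0 new -> 43 infected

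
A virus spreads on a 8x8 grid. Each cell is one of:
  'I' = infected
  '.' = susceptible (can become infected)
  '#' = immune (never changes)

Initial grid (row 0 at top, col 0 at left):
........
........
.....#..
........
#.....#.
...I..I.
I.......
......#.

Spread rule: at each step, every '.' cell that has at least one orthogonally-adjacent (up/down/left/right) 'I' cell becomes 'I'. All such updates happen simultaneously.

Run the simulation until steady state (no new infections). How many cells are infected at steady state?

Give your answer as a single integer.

Answer: 60

Derivation:
Step 0 (initial): 3 infected
Step 1: +10 new -> 13 infected
Step 2: +12 new -> 25 infected
Step 3: +10 new -> 35 infected
Step 4: +6 new -> 41 infected
Step 5: +7 new -> 48 infected
Step 6: +7 new -> 55 infected
Step 7: +4 new -> 59 infected
Step 8: +1 new -> 60 infected
Step 9: +0 new -> 60 infected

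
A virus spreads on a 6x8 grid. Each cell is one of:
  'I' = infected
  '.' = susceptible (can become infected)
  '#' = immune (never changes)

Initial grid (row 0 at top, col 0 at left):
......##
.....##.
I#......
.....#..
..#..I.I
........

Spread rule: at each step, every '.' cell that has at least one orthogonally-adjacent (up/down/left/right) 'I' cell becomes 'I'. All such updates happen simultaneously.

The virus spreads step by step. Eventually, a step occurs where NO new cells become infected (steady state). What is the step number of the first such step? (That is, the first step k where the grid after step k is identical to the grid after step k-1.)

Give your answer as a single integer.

Answer: 7

Derivation:
Step 0 (initial): 3 infected
Step 1: +7 new -> 10 infected
Step 2: +10 new -> 20 infected
Step 3: +10 new -> 30 infected
Step 4: +8 new -> 38 infected
Step 5: +2 new -> 40 infected
Step 6: +1 new -> 41 infected
Step 7: +0 new -> 41 infected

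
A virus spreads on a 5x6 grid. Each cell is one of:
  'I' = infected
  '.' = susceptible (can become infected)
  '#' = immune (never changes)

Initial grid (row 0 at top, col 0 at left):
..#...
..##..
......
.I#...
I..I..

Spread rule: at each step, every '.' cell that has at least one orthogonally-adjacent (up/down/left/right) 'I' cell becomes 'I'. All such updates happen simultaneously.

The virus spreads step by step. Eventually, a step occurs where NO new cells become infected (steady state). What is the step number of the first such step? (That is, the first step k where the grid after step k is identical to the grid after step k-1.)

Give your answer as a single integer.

Answer: 7

Derivation:
Step 0 (initial): 3 infected
Step 1: +6 new -> 9 infected
Step 2: +6 new -> 15 infected
Step 3: +4 new -> 19 infected
Step 4: +3 new -> 22 infected
Step 5: +2 new -> 24 infected
Step 6: +2 new -> 26 infected
Step 7: +0 new -> 26 infected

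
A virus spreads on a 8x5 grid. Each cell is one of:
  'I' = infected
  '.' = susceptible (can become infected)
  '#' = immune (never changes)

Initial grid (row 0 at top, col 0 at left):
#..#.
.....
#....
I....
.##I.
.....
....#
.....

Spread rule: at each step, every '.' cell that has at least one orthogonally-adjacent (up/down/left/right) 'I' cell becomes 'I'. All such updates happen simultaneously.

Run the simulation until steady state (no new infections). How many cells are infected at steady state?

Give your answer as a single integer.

Step 0 (initial): 2 infected
Step 1: +5 new -> 7 infected
Step 2: +8 new -> 15 infected
Step 3: +8 new -> 23 infected
Step 4: +8 new -> 31 infected
Step 5: +3 new -> 34 infected
Step 6: +0 new -> 34 infected

Answer: 34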